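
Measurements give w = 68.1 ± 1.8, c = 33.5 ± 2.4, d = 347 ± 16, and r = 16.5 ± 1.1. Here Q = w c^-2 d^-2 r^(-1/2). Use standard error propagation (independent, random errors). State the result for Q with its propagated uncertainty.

Since Q is a product/quotient, work with relative uncertainties:
  (1·δw/w)² = (1×0.0264)² = 0.000699;  (-2·δc/c)² = (-2×0.0716)² = 0.0205;  (-2·δd/d)² = (-2×0.0461)² = 0.00850;  (−½·δr/r)² = (-0.5×0.0667)² = 0.00111
δQ/Q = √(0.0308) = 0.176
Q = 1.24e-07, so δQ = 0.176 × 1.24e-07 = 2.18e-08.

(1.24 ± 0.218) × 10^-7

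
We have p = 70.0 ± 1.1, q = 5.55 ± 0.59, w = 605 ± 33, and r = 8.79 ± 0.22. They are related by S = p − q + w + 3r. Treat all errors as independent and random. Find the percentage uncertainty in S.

S is a linear combination, so absolute uncertainties add in quadrature:
  (δp)² = 1.21;  (δq)² = 0.348;  (δw)² = 1090;  (3·δr)² = 0.436
δS = √(1090) = 33.0
S = 696, so δS/S = 33.0/696 = 0.0475.

4.75%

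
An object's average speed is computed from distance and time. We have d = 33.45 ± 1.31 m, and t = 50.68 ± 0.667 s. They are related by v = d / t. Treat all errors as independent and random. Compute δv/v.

0.0413

Relative error in a monomial: (δv/v)² = Σ (nᵢ · δxᵢ/xᵢ)².
  (1·δd/d)² = (1×0.0392)² = 0.00153;  (-1·δt/t)² = (-1×0.0132)² = 0.000173
δv/v = √(0.00171) = 0.0413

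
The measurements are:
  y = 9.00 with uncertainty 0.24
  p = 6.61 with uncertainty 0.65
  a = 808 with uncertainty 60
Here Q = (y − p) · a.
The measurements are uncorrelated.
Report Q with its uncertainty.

1930 ± 578

Let u = y − p = 2.39. δu = √(δy² + δp²) = √(0.0576 + 0.423) = 0.693, so δu/u = 0.290.
Q is then a monomial in u, a:
δQ/Q = √((δu/u)² + (1·δa/a)²) = √(0.0840 + 0.00551) = 0.299
Q = 1930, so δQ = 0.299 × 1930 = 578.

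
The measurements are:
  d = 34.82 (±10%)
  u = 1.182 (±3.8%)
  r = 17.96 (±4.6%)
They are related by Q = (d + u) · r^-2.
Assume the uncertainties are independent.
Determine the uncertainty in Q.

Let w = d + u = 36.00. δw = √(δd² + δu²) = √(12.1 + 0.00202) = 3.48, so δw/w = 0.0967.
Q is then a monomial in w, r:
δQ/Q = √((δw/w)² + (-2·δr/r)²) = √(0.00936 + 0.00846) = 0.133
Q = 0.1116, so δQ = 0.133 × 0.1116 = 0.0149.

0.0149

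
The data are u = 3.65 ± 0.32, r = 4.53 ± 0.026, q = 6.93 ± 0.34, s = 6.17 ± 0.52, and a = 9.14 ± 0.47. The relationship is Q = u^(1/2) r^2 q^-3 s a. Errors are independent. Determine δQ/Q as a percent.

18.3%

Relative error in a monomial: (δQ/Q)² = Σ (nᵢ · δxᵢ/xᵢ)².
  (½·δu/u)² = (0.5×0.0877)² = 0.00192;  (2·δr/r)² = (2×0.00574)² = 0.000132;  (-3·δq/q)² = (-3×0.0491)² = 0.0217;  (1·δs/s)² = (1×0.0843)² = 0.00710;  (1·δa/a)² = (1×0.0514)² = 0.00264
δQ/Q = √(0.0335) = 0.183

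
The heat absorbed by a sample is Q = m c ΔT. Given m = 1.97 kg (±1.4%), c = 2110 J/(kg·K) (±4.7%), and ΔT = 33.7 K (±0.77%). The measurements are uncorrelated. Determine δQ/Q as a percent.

Q is a product of powers, so relative uncertainties combine in quadrature:
  (1·δm/m)² = (1×0.0140)² = 0.000196;  (1·δc/c)² = (1×0.0470)² = 0.00221;  (1·δΔT/ΔT)² = (1×0.00770)² = 5.93e-05
δQ/Q = √(0.00246) = 0.0496

4.96%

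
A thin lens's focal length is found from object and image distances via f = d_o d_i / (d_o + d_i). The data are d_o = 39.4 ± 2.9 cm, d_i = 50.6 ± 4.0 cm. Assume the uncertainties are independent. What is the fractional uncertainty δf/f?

∂f/∂d_o = (d_i/(d_o+d_i))² = 0.316;  ∂f/∂d_i = (d_o/(d_o+d_i))² = 0.192
δf = √((∂f/∂d_o · δd_o)² + (∂f/∂d_i · δd_i)²) = √(0.840 + 0.588) = 1.19 cm
f = 22.2 cm, so δf/f = 1.19/22.2 = 0.0539.

0.0539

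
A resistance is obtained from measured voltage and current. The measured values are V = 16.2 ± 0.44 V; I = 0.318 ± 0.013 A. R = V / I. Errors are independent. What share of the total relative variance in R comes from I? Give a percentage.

(δR/R)² = (1·δV/V)² + (-1·δI/I)²
  V term: (1×0.0272)² = 0.000738
  I term: (-1×0.0409)² = 0.00167
Total = 0.00241. Share from I = 0.00167/0.00241 = 0.694.

69.4%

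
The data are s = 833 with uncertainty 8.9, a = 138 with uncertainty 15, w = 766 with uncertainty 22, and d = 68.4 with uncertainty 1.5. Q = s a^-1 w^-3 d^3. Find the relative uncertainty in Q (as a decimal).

0.154

Products/powers → add relative errors in quadrature, weighted by exponent:
  (1·δs/s)² = (1×0.0107)² = 0.000114;  (-1·δa/a)² = (-1×0.109)² = 0.0118;  (-3·δw/w)² = (-3×0.0287)² = 0.00742;  (3·δd/d)² = (3×0.0219)² = 0.00433
δQ/Q = √(0.0237) = 0.154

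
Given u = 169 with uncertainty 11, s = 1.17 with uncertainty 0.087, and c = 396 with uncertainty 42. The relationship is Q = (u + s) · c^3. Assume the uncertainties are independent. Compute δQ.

3.43e+09

Let w = u + s = 170. δw = √(δu² + δs²) = √(121 + 0.00757) = 11.0, so δw/w = 0.0646.
Q is then a monomial in w, c:
δQ/Q = √((δw/w)² + (3·δc/c)²) = √(0.00418 + 0.101) = 0.325
Q = 1.06e+10, so δQ = 0.325 × 1.06e+10 = 3.43e+09.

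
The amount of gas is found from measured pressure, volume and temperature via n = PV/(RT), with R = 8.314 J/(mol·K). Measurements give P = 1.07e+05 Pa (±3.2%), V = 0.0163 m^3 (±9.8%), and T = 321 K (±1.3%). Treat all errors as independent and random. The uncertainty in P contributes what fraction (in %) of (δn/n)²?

(δn/n)² = (1·δP/P)² + (1·δV/V)² + (-1·δT/T)²
  P term: (1×0.0320)² = 0.00102
  V term: (1×0.0980)² = 0.00960
  T term: (-1×0.0130)² = 0.000169
Total = 0.0108. Share from P = 0.00102/0.0108 = 0.0948.

9.48%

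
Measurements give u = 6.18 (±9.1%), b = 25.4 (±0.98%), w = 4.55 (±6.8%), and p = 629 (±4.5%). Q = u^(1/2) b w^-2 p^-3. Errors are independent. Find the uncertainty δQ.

Relative error in a monomial: (δQ/Q)² = Σ (nᵢ · δxᵢ/xᵢ)².
  (½·δu/u)² = (0.5×0.0910)² = 0.00207;  (1·δb/b)² = (1×0.00980)² = 9.6e-05;  (-2·δw/w)² = (-2×0.0680)² = 0.0185;  (-3·δp/p)² = (-3×0.0450)² = 0.0182
δQ/Q = √(0.0389) = 0.197
Q = 1.23e-08, so δQ = 0.197 × 1.23e-08 = 2.42e-09.

2.42e-09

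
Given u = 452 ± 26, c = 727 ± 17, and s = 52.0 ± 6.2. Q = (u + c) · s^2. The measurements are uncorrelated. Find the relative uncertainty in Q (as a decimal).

Let w = u + c = 1180. δw = √(δu² + δc²) = √(676 + 289) = 31.1, so δw/w = 0.0263.
Q is then a monomial in w, s:
δQ/Q = √((δw/w)² + (2·δs/s)²) = √(0.000694 + 0.0569) = 0.240

0.240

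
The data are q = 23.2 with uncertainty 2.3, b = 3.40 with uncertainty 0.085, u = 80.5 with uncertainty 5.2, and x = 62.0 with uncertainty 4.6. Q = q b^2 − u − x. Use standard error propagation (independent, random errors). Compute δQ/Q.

Let p = q·b^2 = 268. δp/p = √((1·δq/q)² + (2·δb/b)²) = √(0.00983 + 0.00250) = 0.111, so δp = 29.8.
Q = p − u − x: δQ = √(δp² + δu² + δx²) = √(887 + 27.0 + 21.2) = 30.6
Q = 126, so δQ/Q = 30.6/126 = 0.243.

0.243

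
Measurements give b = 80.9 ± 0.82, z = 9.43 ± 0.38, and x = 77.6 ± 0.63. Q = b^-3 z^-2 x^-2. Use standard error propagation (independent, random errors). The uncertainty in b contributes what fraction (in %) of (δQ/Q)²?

(δQ/Q)² = (-3·δb/b)² + (-2·δz/z)² + (-2·δx/x)²
  b term: (-3×0.0101)² = 0.000925
  z term: (-2×0.0403)² = 0.00650
  x term: (-2×0.00812)² = 0.000264
Total = 0.00768. Share from b = 0.000925/0.00768 = 0.120.

12.0%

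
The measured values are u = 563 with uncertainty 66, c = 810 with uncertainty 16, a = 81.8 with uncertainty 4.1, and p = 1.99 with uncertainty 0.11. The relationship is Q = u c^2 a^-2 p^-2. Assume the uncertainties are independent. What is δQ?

Relative error in a monomial: (δQ/Q)² = Σ (nᵢ · δxᵢ/xᵢ)².
  (1·δu/u)² = (1×0.117)² = 0.0137;  (2·δc/c)² = (2×0.0198)² = 0.00156;  (-2·δa/a)² = (-2×0.0501)² = 0.0100;  (-2·δp/p)² = (-2×0.0553)² = 0.0122
δQ/Q = √(0.0376) = 0.194
Q = 13900, so δQ = 0.194 × 13900 = 2700.

2700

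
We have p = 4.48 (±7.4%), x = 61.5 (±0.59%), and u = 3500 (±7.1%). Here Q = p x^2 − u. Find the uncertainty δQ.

Let w = p·x^2 = 16900. δw/w = √((1·δp/p)² + (2·δx/x)²) = √(0.00548 + 0.000139) = 0.0749, so δw = 1270.
Q = w − u: δQ = √(δw² + δu²) = √(1.61e+06 + 61800) = 1290

1290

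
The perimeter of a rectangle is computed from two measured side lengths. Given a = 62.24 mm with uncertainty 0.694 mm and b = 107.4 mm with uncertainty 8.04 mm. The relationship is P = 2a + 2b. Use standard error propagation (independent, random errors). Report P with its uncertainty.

339.3 ± 16.1 mm

Sums and differences: (δP)² = Σ (cᵢ δxᵢ)².
  (2·δa)² = 1.93;  (2·δb)² = 259
δP = √(260) = 16.1 mm
P = 339.3 mm.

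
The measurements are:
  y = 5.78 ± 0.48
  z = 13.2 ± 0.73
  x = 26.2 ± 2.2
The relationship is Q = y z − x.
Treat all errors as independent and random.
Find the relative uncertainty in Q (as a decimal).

Let p = y·z = 76.3. δp/p = √((1·δy/y)² + (1·δz/z)²) = √(0.00690 + 0.00306) = 0.0998, so δp = 7.61.
Q = p − x: δQ = √(δp² + δx²) = √(57.9 + 4.84) = 7.92
Q = 50.1, so δQ/Q = 7.92/50.1 = 0.158.

0.158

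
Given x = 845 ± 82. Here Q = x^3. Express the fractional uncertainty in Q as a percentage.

For a monomial Q ∝ x^3, fractional errors add in quadrature:
  (3·δx/x)² = (3×0.0970)² = 0.0848
δQ/Q = √(0.0848) = 0.291

29.1%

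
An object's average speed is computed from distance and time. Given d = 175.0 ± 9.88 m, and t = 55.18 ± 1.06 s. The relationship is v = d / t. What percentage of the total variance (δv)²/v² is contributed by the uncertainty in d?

89.6%

(δv/v)² = (1·δd/d)² + (-1·δt/t)²
  d term: (1×0.0565)² = 0.00319
  t term: (-1×0.0192)² = 0.000369
Total = 0.00356. Share from d = 0.00319/0.00356 = 0.896.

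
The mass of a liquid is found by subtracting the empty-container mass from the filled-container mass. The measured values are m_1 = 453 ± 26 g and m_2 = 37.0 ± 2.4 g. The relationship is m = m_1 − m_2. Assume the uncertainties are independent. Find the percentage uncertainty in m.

Each term contributes (cᵢ δxᵢ)² to (δm)²:
  (δm_1)² = 676;  (δm_2)² = 5.76
δm = √(682) = 26.1 g
m = 416 g, so δm/m = 26.1/416 = 0.0628.

6.28%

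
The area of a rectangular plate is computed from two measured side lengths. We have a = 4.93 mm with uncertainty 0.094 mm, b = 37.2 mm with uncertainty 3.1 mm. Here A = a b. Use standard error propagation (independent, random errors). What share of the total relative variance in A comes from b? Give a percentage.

95.0%

(δA/A)² = (1·δa/a)² + (1·δb/b)²
  a term: (1×0.0191)² = 0.000364
  b term: (1×0.0833)² = 0.00694
Total = 0.00731. Share from b = 0.00694/0.00731 = 0.950.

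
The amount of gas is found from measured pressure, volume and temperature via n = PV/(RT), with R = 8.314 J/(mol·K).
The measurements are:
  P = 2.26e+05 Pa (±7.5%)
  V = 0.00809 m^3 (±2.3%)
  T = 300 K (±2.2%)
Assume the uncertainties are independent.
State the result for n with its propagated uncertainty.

Since n is a product/quotient, work with relative uncertainties:
  (1·δP/P)² = (1×0.0750)² = 0.00562;  (1·δV/V)² = (1×0.0230)² = 0.000529;  (-1·δT/T)² = (-1×0.0220)² = 0.000484
δn/n = √(0.00664) = 0.0815
n = 0.733 mol, so δn = 0.0815 × 0.733 = 0.0597 mol.

0.733 ± 0.0597 mol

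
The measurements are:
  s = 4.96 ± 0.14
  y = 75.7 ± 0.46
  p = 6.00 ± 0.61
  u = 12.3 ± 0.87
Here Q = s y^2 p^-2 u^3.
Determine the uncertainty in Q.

Relative error in a monomial: (δQ/Q)² = Σ (nᵢ · δxᵢ/xᵢ)².
  (1·δs/s)² = (1×0.0282)² = 0.000797;  (2·δy/y)² = (2×0.00608)² = 0.000148;  (-2·δp/p)² = (-2×0.102)² = 0.0413;  (3·δu/u)² = (3×0.0707)² = 0.0450
δQ/Q = √(0.0873) = 0.295
Q = 1.47e+06, so δQ = 0.295 × 1.47e+06 = 4.34e+05.

4.34e+05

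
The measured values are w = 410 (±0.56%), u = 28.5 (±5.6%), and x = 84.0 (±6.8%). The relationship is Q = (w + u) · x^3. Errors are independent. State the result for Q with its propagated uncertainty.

Let h = w + u = 438. δh = √(δw² + δu²) = √(5.27 + 2.55) = 2.80, so δh/h = 0.00638.
Q is then a monomial in h, x:
δQ/Q = √((δh/h)² + (3·δx/x)²) = √(4.07e-05 + 0.0416) = 0.204
Q = 2.6e+08, so δQ = 0.204 × 2.6e+08 = 5.3e+07.

(2.60 ± 0.530) × 10^8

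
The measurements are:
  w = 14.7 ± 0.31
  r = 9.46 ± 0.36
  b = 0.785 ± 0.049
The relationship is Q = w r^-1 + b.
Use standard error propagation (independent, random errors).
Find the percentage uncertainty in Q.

Let p = w·r^-1 = 1.55. δp/p = √((1·δw/w)² + (-1·δr/r)²) = √(0.000445 + 0.00145) = 0.0435, so δp = 0.0676.
Q = p + b: δQ = √(δp² + δb²) = √(0.00457 + 0.00240) = 0.0835
Q = 2.34, so δQ/Q = 0.0835/2.34 = 0.0357.

3.57%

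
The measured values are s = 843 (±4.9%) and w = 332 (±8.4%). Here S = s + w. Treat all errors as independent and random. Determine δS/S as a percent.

Each term contributes (cᵢ δxᵢ)² to (δS)²:
  (δs)² = 1710;  (δw)² = 778
δS = √(2480) = 49.8
S = 1180, so δS/S = 49.8/1180 = 0.0424.

4.24%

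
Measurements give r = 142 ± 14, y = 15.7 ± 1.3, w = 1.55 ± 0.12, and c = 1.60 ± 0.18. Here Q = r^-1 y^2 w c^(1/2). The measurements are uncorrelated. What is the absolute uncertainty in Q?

Products/powers → add relative errors in quadrature, weighted by exponent:
  (-1·δr/r)² = (-1×0.0986)² = 0.00972;  (2·δy/y)² = (2×0.0828)² = 0.0274;  (1·δw/w)² = (1×0.0774)² = 0.00599;  (½·δc/c)² = (0.5×0.112)² = 0.00316
δQ/Q = √(0.0463) = 0.215
Q = 3.40, so δQ = 0.215 × 3.40 = 0.732.

0.732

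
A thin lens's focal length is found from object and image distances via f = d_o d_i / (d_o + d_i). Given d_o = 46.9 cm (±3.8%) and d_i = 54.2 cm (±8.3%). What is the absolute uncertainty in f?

∂f/∂d_o = (d_i/(d_o+d_i))² = 0.287;  ∂f/∂d_i = (d_o/(d_o+d_i))² = 0.215
δf = √((∂f/∂d_o · δd_o)² + (∂f/∂d_i · δd_i)²) = √(0.262 + 0.937) = 1.10 cm

1.10 cm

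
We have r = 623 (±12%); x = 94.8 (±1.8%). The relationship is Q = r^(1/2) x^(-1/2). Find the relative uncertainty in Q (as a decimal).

0.0607

Products/powers → add relative errors in quadrature, weighted by exponent:
  (½·δr/r)² = (0.5×0.120)² = 0.00360;  (−½·δx/x)² = (-0.5×0.0180)² = 8.1e-05
δQ/Q = √(0.00368) = 0.0607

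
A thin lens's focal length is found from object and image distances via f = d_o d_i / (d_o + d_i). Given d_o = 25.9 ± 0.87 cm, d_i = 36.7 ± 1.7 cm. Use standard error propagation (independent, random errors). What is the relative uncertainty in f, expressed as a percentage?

2.75%

∂f/∂d_o = (d_i/(d_o+d_i))² = 0.344;  ∂f/∂d_i = (d_o/(d_o+d_i))² = 0.171
δf = √((∂f/∂d_o · δd_o)² + (∂f/∂d_i · δd_i)²) = √(0.0894 + 0.0847) = 0.417 cm
f = 15.2 cm, so δf/f = 0.417/15.2 = 0.0275.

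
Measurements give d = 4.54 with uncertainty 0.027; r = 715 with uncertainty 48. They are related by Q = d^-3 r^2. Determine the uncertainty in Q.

For a monomial Q ∝ d^-3, r^2, fractional errors add in quadrature:
  (-3·δd/d)² = (-3×0.00595)² = 0.000318;  (2·δr/r)² = (2×0.0671)² = 0.0180
δQ/Q = √(0.0183) = 0.135
Q = 5460, so δQ = 0.135 × 5460 = 740.

740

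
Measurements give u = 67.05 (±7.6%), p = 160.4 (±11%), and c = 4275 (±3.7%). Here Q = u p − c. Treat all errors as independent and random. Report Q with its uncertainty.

Let w = u·p = 10750. δw/w = √((1·δu/u)² + (1·δp/p)²) = √(0.00578 + 0.0121) = 0.134, so δw = 1440.
Q = w − c: δQ = √(δw² + δc²) = √(2.07e+06 + 25000) = 1450
Q = 6480.

6480 ± 1450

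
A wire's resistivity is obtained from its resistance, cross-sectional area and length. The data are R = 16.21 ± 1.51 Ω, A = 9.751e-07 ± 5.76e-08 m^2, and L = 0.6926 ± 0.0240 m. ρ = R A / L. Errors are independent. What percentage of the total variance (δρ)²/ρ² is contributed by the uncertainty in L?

8.98%

(δρ/ρ)² = (1·δR/R)² + (1·δA/A)² + (-1·δL/L)²
  R term: (1×0.0932)² = 0.00868
  A term: (1×0.0591)² = 0.00349
  L term: (-1×0.0347)² = 0.00120
Total = 0.0134. Share from L = 0.00120/0.0134 = 0.0898.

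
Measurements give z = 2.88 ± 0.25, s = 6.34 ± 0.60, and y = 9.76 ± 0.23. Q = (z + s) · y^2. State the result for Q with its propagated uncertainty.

Let u = z + s = 9.22. δu = √(δz² + δs²) = √(0.0625 + 0.360) = 0.650, so δu/u = 0.0705.
Q is then a monomial in u, y:
δQ/Q = √((δu/u)² + (2·δy/y)²) = √(0.00497 + 0.00222) = 0.0848
Q = 878, so δQ = 0.0848 × 878 = 74.5.

878 ± 74.5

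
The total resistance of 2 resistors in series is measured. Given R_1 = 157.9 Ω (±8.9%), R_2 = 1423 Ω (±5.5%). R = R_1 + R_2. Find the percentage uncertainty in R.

5.03%

R is a linear combination, so absolute uncertainties add in quadrature:
  (δR_1)² = 197;  (δR_2)² = 6130
δR = √(6320) = 79.5 Ω
R = 1581 Ω, so δR/R = 79.5/1581 = 0.0503.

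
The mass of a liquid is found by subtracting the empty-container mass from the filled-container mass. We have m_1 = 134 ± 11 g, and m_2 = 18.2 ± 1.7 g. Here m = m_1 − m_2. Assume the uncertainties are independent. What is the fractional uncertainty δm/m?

Sums and differences: (δm)² = Σ (cᵢ δxᵢ)².
  (δm_1)² = 121;  (δm_2)² = 2.89
δm = √(124) = 11.1 g
m = 116 g, so δm/m = 11.1/116 = 0.0961.

0.0961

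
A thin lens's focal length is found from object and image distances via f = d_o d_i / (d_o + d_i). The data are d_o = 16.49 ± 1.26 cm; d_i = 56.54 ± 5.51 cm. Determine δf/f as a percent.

6.31%

∂f/∂d_o = (d_i/(d_o+d_i))² = 0.599;  ∂f/∂d_i = (d_o/(d_o+d_i))² = 0.0510
δf = √((∂f/∂d_o · δd_o)² + (∂f/∂d_i · δd_i)²) = √(0.570 + 0.0789) = 0.806 cm
f = 12.77 cm, so δf/f = 0.806/12.77 = 0.0631.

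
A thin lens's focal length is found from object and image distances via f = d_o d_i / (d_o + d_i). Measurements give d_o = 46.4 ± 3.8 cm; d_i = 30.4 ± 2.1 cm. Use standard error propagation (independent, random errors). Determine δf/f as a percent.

∂f/∂d_o = (d_i/(d_o+d_i))² = 0.157;  ∂f/∂d_i = (d_o/(d_o+d_i))² = 0.365
δf = √((∂f/∂d_o · δd_o)² + (∂f/∂d_i · δd_i)²) = √(0.355 + 0.588) = 0.971 cm
f = 18.4 cm, so δf/f = 0.971/18.4 = 0.0528.

5.28%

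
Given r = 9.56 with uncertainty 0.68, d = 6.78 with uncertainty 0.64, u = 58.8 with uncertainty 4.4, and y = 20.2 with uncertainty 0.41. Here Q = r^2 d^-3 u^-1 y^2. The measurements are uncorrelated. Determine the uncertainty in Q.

0.668

Since Q is a product/quotient, work with relative uncertainties:
  (2·δr/r)² = (2×0.0711)² = 0.0202;  (-3·δd/d)² = (-3×0.0944)² = 0.0802;  (-1·δu/u)² = (-1×0.0748)² = 0.00560;  (2·δy/y)² = (2×0.0203)² = 0.00165
δQ/Q = √(0.108) = 0.328
Q = 2.03, so δQ = 0.328 × 2.03 = 0.668.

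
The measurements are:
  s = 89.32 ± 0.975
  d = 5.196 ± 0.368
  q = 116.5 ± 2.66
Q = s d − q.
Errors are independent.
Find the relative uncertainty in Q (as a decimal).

0.0960

Let p = s·d = 464.1. δp/p = √((1·δs/s)² + (1·δd/d)²) = √(0.000119 + 0.00502) = 0.0717, so δp = 33.3.
Q = p − q: δQ = √(δp² + δq²) = √(1110 + 7.08) = 33.4
Q = 347.6, so δQ/Q = 33.4/347.6 = 0.0960.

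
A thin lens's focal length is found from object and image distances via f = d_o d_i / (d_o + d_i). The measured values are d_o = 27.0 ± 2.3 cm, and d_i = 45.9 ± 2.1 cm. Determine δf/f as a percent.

∂f/∂d_o = (d_i/(d_o+d_i))² = 0.396;  ∂f/∂d_i = (d_o/(d_o+d_i))² = 0.137
δf = √((∂f/∂d_o · δd_o)² + (∂f/∂d_i · δd_i)²) = √(0.831 + 0.0830) = 0.956 cm
f = 17.0 cm, so δf/f = 0.956/17.0 = 0.0562.

5.62%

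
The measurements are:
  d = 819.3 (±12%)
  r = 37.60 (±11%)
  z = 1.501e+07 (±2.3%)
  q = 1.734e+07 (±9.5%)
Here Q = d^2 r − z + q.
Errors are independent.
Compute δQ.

Let p = d^2·r = 2.524e+07. δp/p = √((2·δd/d)² + (1·δr/r)²) = √(0.0576 + 0.0121) = 0.264, so δp = 6.66e+06.
Q = p − z + q: δQ = √(δp² + δz² + δq²) = √(4.44e+13 + 1.19e+11 + 2.71e+12) = 6.87e+06

6.87e+06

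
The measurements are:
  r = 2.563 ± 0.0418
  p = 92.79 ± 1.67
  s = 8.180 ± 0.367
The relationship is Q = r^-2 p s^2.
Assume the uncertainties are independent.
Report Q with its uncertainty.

945.2 ± 91.8

Products/powers → add relative errors in quadrature, weighted by exponent:
  (-2·δr/r)² = (-2×0.0163)² = 0.00106;  (1·δp/p)² = (1×0.0180)² = 0.000324;  (2·δs/s)² = (2×0.0449)² = 0.00805
δQ/Q = √(0.00944) = 0.0972
Q = 945.2, so δQ = 0.0972 × 945.2 = 91.8.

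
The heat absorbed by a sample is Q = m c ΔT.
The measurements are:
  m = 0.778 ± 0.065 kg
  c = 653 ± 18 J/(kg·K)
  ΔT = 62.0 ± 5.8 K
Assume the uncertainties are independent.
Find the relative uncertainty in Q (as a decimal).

0.128

Each factor contributes (exponent × relative error)² to (δQ/Q)²:
  (1·δm/m)² = (1×0.0835)² = 0.00698;  (1·δc/c)² = (1×0.0276)² = 0.000760;  (1·δΔT/ΔT)² = (1×0.0935)² = 0.00875
δQ/Q = √(0.0165) = 0.128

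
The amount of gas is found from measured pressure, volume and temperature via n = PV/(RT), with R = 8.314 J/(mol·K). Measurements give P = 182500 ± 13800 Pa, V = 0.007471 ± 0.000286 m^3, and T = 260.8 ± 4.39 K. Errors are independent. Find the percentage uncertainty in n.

Since n is a product/quotient, work with relative uncertainties:
  (1·δP/P)² = (1×0.0756)² = 0.00572;  (1·δV/V)² = (1×0.0383)² = 0.00147;  (-1·δT/T)² = (-1×0.0168)² = 0.000283
δn/n = √(0.00747) = 0.0864

8.64%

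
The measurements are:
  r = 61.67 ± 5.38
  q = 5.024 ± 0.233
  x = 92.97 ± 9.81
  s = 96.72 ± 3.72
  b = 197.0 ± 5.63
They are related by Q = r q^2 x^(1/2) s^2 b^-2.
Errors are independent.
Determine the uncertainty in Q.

Q is a product of powers, so relative uncertainties combine in quadrature:
  (1·δr/r)² = (1×0.0872)² = 0.00761;  (2·δq/q)² = (2×0.0464)² = 0.00860;  (½·δx/x)² = (0.5×0.106)² = 0.00278;  (2·δs/s)² = (2×0.0385)² = 0.00592;  (-2·δb/b)² = (-2×0.0286)² = 0.00327
δQ/Q = √(0.0282) = 0.168
Q = 3618, so δQ = 0.168 × 3618 = 607.

607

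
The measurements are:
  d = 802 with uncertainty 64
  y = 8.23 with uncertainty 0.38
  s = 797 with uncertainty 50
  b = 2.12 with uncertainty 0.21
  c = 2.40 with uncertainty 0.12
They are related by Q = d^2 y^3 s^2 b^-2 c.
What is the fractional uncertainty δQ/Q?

0.320

Each factor contributes (exponent × relative error)² to (δQ/Q)²:
  (2·δd/d)² = (2×0.0798)² = 0.0255;  (3·δy/y)² = (3×0.0462)² = 0.0192;  (2·δs/s)² = (2×0.0627)² = 0.0157;  (-2·δb/b)² = (-2×0.0991)² = 0.0392;  (1·δc/c)² = (1×0.0500)² = 0.00250
δQ/Q = √(0.102) = 0.320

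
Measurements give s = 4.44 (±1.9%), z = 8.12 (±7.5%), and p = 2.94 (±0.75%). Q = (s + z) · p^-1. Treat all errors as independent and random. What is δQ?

Let u = s + z = 12.6. δu = √(δs² + δz²) = √(0.00712 + 0.371) = 0.615, so δu/u = 0.0490.
Q is then a monomial in u, p:
δQ/Q = √((δu/u)² + (-1·δp/p)²) = √(0.00240 + 5.63e-05) = 0.0495
Q = 4.27, so δQ = 0.0495 × 4.27 = 0.212.

0.212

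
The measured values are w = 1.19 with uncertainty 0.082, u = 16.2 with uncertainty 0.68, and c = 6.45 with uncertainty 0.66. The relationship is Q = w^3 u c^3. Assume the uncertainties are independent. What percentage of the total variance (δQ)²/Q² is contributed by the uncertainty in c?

(δQ/Q)² = (3·δw/w)² + (1·δu/u)² + (3·δc/c)²
  w term: (3×0.0689)² = 0.0427
  u term: (1×0.0420)² = 0.00176
  c term: (3×0.102)² = 0.0942
Total = 0.139. Share from c = 0.0942/0.139 = 0.679.

67.9%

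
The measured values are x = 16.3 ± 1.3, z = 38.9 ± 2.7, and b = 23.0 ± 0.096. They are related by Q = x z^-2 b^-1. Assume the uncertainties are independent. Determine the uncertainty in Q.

7.5e-05

Products/powers → add relative errors in quadrature, weighted by exponent:
  (1·δx/x)² = (1×0.0798)² = 0.00636;  (-2·δz/z)² = (-2×0.0694)² = 0.0193;  (-1·δb/b)² = (-1×0.00417)² = 1.74e-05
δQ/Q = √(0.0256) = 0.160
Q = 0.000468, so δQ = 0.160 × 0.000468 = 7.5e-05.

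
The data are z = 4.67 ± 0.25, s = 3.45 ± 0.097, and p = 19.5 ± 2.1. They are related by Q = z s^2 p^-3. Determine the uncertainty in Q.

0.00249

For a monomial Q ∝ z, s^2, p^-3, fractional errors add in quadrature:
  (1·δz/z)² = (1×0.0535)² = 0.00287;  (2·δs/s)² = (2×0.0281)² = 0.00316;  (-3·δp/p)² = (-3×0.108)² = 0.104
δQ/Q = √(0.110) = 0.332
Q = 0.00750, so δQ = 0.332 × 0.00750 = 0.00249.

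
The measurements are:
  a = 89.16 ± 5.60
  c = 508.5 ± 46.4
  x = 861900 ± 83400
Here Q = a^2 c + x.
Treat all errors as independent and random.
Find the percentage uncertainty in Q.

12.9%

Let p = a^2·c = 4.042e+06. δp/p = √((2·δa/a)² + (1·δc/c)²) = √(0.0158 + 0.00833) = 0.155, so δp = 6.28e+05.
Q = p + x: δQ = √(δp² + δx²) = √(3.94e+11 + 6.96e+09) = 6.33e+05
Q = 4.904e+06, so δQ/Q = 6.33e+05/4.904e+06 = 0.129.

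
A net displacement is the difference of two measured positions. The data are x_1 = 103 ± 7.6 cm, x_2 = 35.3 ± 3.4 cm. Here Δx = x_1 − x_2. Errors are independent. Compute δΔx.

Each term contributes (cᵢ δxᵢ)² to (δΔx)²:
  (δx_1)² = 57.8;  (δx_2)² = 11.6
δΔx = √(69.3) = 8.33 cm

8.33 cm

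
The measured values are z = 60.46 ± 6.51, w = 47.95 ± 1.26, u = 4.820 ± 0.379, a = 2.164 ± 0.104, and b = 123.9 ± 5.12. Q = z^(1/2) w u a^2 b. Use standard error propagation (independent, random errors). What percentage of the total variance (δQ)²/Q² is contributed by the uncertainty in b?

8.24%

(δQ/Q)² = (½·δz/z)² + (1·δw/w)² + (1·δu/u)² + (2·δa/a)² + (1·δb/b)²
  z term: (0.5×0.108)² = 0.00290
  w term: (1×0.0263)² = 0.000691
  u term: (1×0.0786)² = 0.00618
  a term: (2×0.0481)² = 0.00924
  b term: (1×0.0413)² = 0.00171
Total = 0.0207. Share from b = 0.00171/0.0207 = 0.0824.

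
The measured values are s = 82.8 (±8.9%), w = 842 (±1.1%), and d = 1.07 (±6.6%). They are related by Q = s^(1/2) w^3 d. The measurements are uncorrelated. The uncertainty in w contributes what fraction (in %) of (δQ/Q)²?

14.7%

(δQ/Q)² = (½·δs/s)² + (3·δw/w)² + (1·δd/d)²
  s term: (0.5×0.0890)² = 0.00198
  w term: (3×0.0110)² = 0.00109
  d term: (1×0.0660)² = 0.00436
Total = 0.00743. Share from w = 0.00109/0.00743 = 0.147.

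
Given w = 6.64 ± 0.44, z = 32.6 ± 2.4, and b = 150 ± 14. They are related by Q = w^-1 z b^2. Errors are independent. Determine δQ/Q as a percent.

Products/powers → add relative errors in quadrature, weighted by exponent:
  (-1·δw/w)² = (-1×0.0663)² = 0.00439;  (1·δz/z)² = (1×0.0736)² = 0.00542;  (2·δb/b)² = (2×0.0933)² = 0.0348
δQ/Q = √(0.0447) = 0.211

21.1%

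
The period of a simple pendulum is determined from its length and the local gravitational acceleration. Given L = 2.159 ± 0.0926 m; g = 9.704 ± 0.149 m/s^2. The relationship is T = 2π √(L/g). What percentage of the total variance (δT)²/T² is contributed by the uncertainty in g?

(δT/T)² = (½·δL/L)² + (−½·δg/g)²
  L term: (0.5×0.0429)² = 0.000460
  g term: (-0.5×0.0154)² = 5.89e-05
Total = 0.000519. Share from g = 5.89e-05/0.000519 = 0.114.

11.4%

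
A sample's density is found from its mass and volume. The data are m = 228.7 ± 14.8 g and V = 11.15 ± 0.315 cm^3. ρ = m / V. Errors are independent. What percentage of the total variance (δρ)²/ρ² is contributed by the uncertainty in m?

(δρ/ρ)² = (1·δm/m)² + (-1·δV/V)²
  m term: (1×0.0647)² = 0.00419
  V term: (-1×0.0283)² = 0.000798
Total = 0.00499. Share from m = 0.00419/0.00499 = 0.840.

84.0%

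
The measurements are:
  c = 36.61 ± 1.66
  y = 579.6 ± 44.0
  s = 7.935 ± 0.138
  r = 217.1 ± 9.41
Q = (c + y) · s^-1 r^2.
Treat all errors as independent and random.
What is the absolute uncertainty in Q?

4.16e+05

Let u = c + y = 616.2. δu = √(δc² + δy²) = √(2.76 + 1940) = 44.0, so δu/u = 0.0715.
Q is then a monomial in u, s, r:
δQ/Q = √((δu/u)² + (-1·δs/s)² + (2·δr/r)²) = √(0.00511 + 0.000302 + 0.00751) = 0.114
Q = 3.66e+06, so δQ = 0.114 × 3.66e+06 = 4.16e+05.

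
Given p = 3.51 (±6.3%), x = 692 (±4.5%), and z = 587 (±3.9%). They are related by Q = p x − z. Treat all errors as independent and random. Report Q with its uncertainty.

Let w = p·x = 2430. δw/w = √((1·δp/p)² + (1·δx/x)²) = √(0.00397 + 0.00202) = 0.0774, so δw = 188.
Q = w − z: δQ = √(δw² + δz²) = √(35400 + 524) = 189
Q = 1840.

1840 ± 189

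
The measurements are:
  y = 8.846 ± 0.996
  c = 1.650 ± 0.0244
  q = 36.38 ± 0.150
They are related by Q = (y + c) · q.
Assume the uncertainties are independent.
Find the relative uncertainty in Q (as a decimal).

0.0950

Let u = y + c = 10.50. δu = √(δy² + δc²) = √(0.992 + 0.000595) = 0.996, so δu/u = 0.0949.
Q is then a monomial in u, q:
δQ/Q = √((δu/u)² + (1·δq/q)²) = √(0.00901 + 1.7e-05) = 0.0950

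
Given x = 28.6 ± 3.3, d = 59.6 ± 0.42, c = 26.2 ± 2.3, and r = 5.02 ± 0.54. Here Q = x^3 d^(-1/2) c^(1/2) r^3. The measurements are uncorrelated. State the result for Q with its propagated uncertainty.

Q is a product of powers, so relative uncertainties combine in quadrature:
  (3·δx/x)² = (3×0.115)² = 0.120;  (−½·δd/d)² = (-0.5×0.00705)² = 1.24e-05;  (½·δc/c)² = (0.5×0.0878)² = 0.00193;  (3·δr/r)² = (3×0.108)² = 0.104
δQ/Q = √(0.226) = 0.475
Q = 1.96e+06, so δQ = 0.475 × 1.96e+06 = 9.33e+05.

(1.96 ± 0.933) × 10^6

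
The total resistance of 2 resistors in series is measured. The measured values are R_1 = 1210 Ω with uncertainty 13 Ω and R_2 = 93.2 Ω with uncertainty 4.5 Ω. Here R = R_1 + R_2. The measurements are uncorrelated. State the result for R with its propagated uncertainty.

1300 ± 13.8 Ω

R is a linear combination, so absolute uncertainties add in quadrature:
  (δR_1)² = 169;  (δR_2)² = 20.2
δR = √(189) = 13.8 Ω
R = 1300 Ω.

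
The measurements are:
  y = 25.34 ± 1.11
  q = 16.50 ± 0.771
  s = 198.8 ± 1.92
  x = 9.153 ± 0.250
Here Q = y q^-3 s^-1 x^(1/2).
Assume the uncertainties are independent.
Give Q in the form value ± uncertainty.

Q is a product of powers, so relative uncertainties combine in quadrature:
  (1·δy/y)² = (1×0.0438)² = 0.00192;  (-3·δq/q)² = (-3×0.0467)² = 0.0197;  (-1·δs/s)² = (-1×0.00966)² = 9.33e-05;  (½·δx/x)² = (0.5×0.0273)² = 0.000187
δQ/Q = √(0.0218) = 0.148
Q = 8.585e-05, so δQ = 0.148 × 8.585e-05 = 1.27e-05.

(8.585 ± 1.27) × 10^-5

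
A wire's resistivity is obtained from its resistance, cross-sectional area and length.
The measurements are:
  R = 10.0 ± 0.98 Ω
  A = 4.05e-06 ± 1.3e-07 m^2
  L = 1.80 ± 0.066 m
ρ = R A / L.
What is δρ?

Since ρ is a product/quotient, work with relative uncertainties:
  (1·δR/R)² = (1×0.0980)² = 0.00960;  (1·δA/A)² = (1×0.0321)² = 0.00103;  (-1·δL/L)² = (-1×0.0367)² = 0.00134
δρ/ρ = √(0.0120) = 0.109
ρ = 2.25e-05 Ω·m, so δρ = 0.109 × 2.25e-05 = 2.46e-06 Ω·m.

2.46e-06 Ω·m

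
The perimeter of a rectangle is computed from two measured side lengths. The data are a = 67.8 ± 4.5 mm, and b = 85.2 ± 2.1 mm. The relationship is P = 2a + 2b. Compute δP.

Sums and differences: (δP)² = Σ (cᵢ δxᵢ)².
  (2·δa)² = 81.0;  (2·δb)² = 17.6
δP = √(98.6) = 9.93 mm

9.93 mm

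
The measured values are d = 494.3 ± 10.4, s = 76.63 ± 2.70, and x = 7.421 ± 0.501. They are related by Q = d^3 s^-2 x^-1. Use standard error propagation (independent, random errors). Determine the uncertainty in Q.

Relative error in a monomial: (δQ/Q)² = Σ (nᵢ · δxᵢ/xᵢ)².
  (3·δd/d)² = (3×0.0210)² = 0.00398;  (-2·δs/s)² = (-2×0.0352)² = 0.00497;  (-1·δx/x)² = (-1×0.0675)² = 0.00456
δQ/Q = √(0.0135) = 0.116
Q = 2771, so δQ = 0.116 × 2771 = 322.

322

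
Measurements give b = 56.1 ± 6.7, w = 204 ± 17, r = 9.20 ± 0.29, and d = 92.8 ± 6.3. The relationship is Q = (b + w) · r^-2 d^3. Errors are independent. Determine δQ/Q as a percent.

Let u = b + w = 260. δu = √(δb² + δw²) = √(44.9 + 289) = 18.3, so δu/u = 0.0703.
Q is then a monomial in u, r, d:
δQ/Q = √((δu/u)² + (-2·δr/r)² + (3·δd/d)²) = √(0.00494 + 0.00397 + 0.0415) = 0.224

22.4%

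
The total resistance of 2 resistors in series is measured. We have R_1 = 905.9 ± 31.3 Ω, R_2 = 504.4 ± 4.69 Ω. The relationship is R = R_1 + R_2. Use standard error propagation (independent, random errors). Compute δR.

31.6 Ω

Sums and differences: (δR)² = Σ (cᵢ δxᵢ)².
  (δR_1)² = 980;  (δR_2)² = 22.0
δR = √(1000) = 31.6 Ω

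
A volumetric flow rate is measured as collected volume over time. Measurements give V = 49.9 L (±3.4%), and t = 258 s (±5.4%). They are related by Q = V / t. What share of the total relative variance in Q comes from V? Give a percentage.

28.4%

(δQ/Q)² = (1·δV/V)² + (-1·δt/t)²
  V term: (1×0.0340)² = 0.00116
  t term: (-1×0.0540)² = 0.00292
Total = 0.00407. Share from V = 0.00116/0.00407 = 0.284.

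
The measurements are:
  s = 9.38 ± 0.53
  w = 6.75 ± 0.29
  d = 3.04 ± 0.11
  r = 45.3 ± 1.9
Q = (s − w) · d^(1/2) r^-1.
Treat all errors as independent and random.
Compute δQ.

0.0237

Let u = s − w = 2.63. δu = √(δs² + δw²) = √(0.281 + 0.0841) = 0.604, so δu/u = 0.230.
Q is then a monomial in u, d, r:
δQ/Q = √((δu/u)² + (½·δd/d)² + (-1·δr/r)²) = √(0.0528 + 0.000327 + 0.00176) = 0.234
Q = 0.101, so δQ = 0.234 × 0.101 = 0.0237.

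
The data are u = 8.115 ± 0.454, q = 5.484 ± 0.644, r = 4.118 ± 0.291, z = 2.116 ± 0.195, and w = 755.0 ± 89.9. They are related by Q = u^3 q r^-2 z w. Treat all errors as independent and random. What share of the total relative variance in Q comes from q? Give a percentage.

(δQ/Q)² = (3·δu/u)² + (1·δq/q)² + (-2·δr/r)² + (1·δz/z)² + (1·δw/w)²
  u term: (3×0.0559)² = 0.0282
  q term: (1×0.117)² = 0.0138
  r term: (-2×0.0707)² = 0.0200
  z term: (1×0.0922)² = 0.00849
  w term: (1×0.119)² = 0.0142
Total = 0.0846. Share from q = 0.0138/0.0846 = 0.163.

16.3%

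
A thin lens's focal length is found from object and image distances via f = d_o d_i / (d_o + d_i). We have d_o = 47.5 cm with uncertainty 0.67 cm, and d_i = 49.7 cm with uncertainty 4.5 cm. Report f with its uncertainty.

24.3 ± 1.09 cm

∂f/∂d_o = (d_i/(d_o+d_i))² = 0.261;  ∂f/∂d_i = (d_o/(d_o+d_i))² = 0.239
δf = √((∂f/∂d_o · δd_o)² + (∂f/∂d_i · δd_i)²) = √(0.0307 + 1.15) = 1.09 cm
f = 24.3 cm.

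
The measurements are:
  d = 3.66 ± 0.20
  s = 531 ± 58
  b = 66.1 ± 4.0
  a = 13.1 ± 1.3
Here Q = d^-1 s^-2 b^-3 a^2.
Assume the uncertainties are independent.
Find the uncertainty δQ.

2.02e-10

For a monomial Q ∝ d^-1, s^-2, b^-3, a^2, fractional errors add in quadrature:
  (-1·δd/d)² = (-1×0.0546)² = 0.00299;  (-2·δs/s)² = (-2×0.109)² = 0.0477;  (-3·δb/b)² = (-3×0.0605)² = 0.0330;  (2·δa/a)² = (2×0.0992)² = 0.0394
δQ/Q = √(0.123) = 0.351
Q = 5.76e-10, so δQ = 0.351 × 5.76e-10 = 2.02e-10.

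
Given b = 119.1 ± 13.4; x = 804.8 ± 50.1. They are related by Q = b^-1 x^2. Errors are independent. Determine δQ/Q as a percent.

16.8%

Q is a product of powers, so relative uncertainties combine in quadrature:
  (-1·δb/b)² = (-1×0.113)² = 0.0127;  (2·δx/x)² = (2×0.0623)² = 0.0155
δQ/Q = √(0.0282) = 0.168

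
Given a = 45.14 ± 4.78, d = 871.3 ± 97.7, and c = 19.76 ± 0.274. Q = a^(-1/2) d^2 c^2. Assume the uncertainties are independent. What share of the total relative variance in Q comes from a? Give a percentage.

5.20%

(δQ/Q)² = (−½·δa/a)² + (2·δd/d)² + (2·δc/c)²
  a term: (-0.5×0.106)² = 0.00280
  d term: (2×0.112)² = 0.0503
  c term: (2×0.0139)² = 0.000769
Total = 0.0539. Share from a = 0.00280/0.0539 = 0.0520.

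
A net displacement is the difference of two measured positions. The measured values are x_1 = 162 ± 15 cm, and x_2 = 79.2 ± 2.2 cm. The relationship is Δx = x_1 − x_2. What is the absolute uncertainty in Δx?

15.2 cm

Δx is a linear combination, so absolute uncertainties add in quadrature:
  (δx_1)² = 225;  (δx_2)² = 4.84
δΔx = √(230) = 15.2 cm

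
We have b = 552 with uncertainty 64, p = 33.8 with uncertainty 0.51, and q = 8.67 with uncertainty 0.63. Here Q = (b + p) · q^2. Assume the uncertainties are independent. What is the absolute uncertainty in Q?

8010

Let u = b + p = 586. δu = √(δb² + δp²) = √(4100 + 0.260) = 64.0, so δu/u = 0.109.
Q is then a monomial in u, q:
δQ/Q = √((δu/u)² + (2·δq/q)²) = √(0.0119 + 0.0211) = 0.182
Q = 44000, so δQ = 0.182 × 44000 = 8010.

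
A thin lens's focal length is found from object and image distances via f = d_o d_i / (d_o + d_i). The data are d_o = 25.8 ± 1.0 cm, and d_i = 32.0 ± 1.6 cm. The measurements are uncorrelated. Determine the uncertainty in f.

∂f/∂d_o = (d_i/(d_o+d_i))² = 0.307;  ∂f/∂d_i = (d_o/(d_o+d_i))² = 0.199
δf = √((∂f/∂d_o · δd_o)² + (∂f/∂d_i · δd_i)²) = √(0.0939 + 0.102) = 0.442 cm

0.442 cm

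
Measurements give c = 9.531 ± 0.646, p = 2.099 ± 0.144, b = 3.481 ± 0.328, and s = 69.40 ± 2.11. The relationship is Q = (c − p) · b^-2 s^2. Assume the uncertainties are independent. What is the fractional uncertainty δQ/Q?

0.217

Let u = c − p = 7.432. δu = √(δc² + δp²) = √(0.417 + 0.0207) = 0.662, so δu/u = 0.0891.
Q is then a monomial in u, b, s:
δQ/Q = √((δu/u)² + (-2·δb/b)² + (2·δs/s)²) = √(0.00793 + 0.0355 + 0.00370) = 0.217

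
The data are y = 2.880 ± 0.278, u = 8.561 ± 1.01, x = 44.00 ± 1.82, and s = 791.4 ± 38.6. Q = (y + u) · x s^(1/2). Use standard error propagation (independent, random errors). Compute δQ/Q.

0.103

Let w = y + u = 11.44. δw = √(δy² + δu²) = √(0.0773 + 1.02) = 1.05, so δw/w = 0.0916.
Q is then a monomial in w, x, s:
δQ/Q = √((δw/w)² + (1·δx/x)² + (½·δs/s)²) = √(0.00838 + 0.00171 + 0.000595) = 0.103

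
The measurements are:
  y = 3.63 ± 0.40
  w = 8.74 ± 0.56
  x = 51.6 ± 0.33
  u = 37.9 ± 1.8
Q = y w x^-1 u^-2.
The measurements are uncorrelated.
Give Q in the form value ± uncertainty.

Since Q is a product/quotient, work with relative uncertainties:
  (1·δy/y)² = (1×0.110)² = 0.0121;  (1·δw/w)² = (1×0.0641)² = 0.00411;  (-1·δx/x)² = (-1×0.00640)² = 4.09e-05;  (-2·δu/u)² = (-2×0.0475)² = 0.00902
δQ/Q = √(0.0253) = 0.159
Q = 0.000428, so δQ = 0.159 × 0.000428 = 6.81e-05.

(4.28 ± 0.681) × 10^-4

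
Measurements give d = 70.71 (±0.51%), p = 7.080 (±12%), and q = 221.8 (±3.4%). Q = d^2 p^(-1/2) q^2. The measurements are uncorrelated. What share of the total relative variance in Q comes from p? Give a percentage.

43.2%

(δQ/Q)² = (2·δd/d)² + (−½·δp/p)² + (2·δq/q)²
  d term: (2×0.00510)² = 0.000104
  p term: (-0.5×0.120)² = 0.00360
  q term: (2×0.0340)² = 0.00462
Total = 0.00833. Share from p = 0.00360/0.00833 = 0.432.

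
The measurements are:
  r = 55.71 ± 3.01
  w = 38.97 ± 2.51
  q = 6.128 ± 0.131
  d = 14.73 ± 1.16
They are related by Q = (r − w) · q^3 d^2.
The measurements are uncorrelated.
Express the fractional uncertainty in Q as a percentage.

28.9%

Let u = r − w = 16.74. δu = √(δr² + δw²) = √(9.06 + 6.30) = 3.92, so δu/u = 0.234.
Q is then a monomial in u, q, d:
δQ/Q = √((δu/u)² + (3·δq/q)² + (2·δd/d)²) = √(0.0548 + 0.00411 + 0.0248) = 0.289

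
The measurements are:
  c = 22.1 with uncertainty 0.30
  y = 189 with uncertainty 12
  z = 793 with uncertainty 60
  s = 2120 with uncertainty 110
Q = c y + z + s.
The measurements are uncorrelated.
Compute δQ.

Let p = c·y = 4180. δp/p = √((1·δc/c)² + (1·δy/y)²) = √(0.000184 + 0.00403) = 0.0649, so δp = 271.
Q = p + z + s: δQ = √(δp² + δz² + δs²) = √(73500 + 3600 + 12100) = 299

299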